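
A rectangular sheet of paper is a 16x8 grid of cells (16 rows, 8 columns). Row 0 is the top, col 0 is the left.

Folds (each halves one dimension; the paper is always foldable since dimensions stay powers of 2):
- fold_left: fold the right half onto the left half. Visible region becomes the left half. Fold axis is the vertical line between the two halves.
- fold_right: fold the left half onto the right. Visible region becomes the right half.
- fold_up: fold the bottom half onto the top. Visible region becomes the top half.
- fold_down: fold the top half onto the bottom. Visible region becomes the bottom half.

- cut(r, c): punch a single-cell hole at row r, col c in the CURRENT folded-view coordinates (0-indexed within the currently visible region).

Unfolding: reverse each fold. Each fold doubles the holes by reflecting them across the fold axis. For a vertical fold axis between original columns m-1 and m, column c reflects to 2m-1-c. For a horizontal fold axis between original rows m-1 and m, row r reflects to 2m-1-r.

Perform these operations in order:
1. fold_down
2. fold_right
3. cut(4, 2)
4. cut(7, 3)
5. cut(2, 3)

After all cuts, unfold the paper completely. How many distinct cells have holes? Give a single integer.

Answer: 12

Derivation:
Op 1 fold_down: fold axis h@8; visible region now rows[8,16) x cols[0,8) = 8x8
Op 2 fold_right: fold axis v@4; visible region now rows[8,16) x cols[4,8) = 8x4
Op 3 cut(4, 2): punch at orig (12,6); cuts so far [(12, 6)]; region rows[8,16) x cols[4,8) = 8x4
Op 4 cut(7, 3): punch at orig (15,7); cuts so far [(12, 6), (15, 7)]; region rows[8,16) x cols[4,8) = 8x4
Op 5 cut(2, 3): punch at orig (10,7); cuts so far [(10, 7), (12, 6), (15, 7)]; region rows[8,16) x cols[4,8) = 8x4
Unfold 1 (reflect across v@4): 6 holes -> [(10, 0), (10, 7), (12, 1), (12, 6), (15, 0), (15, 7)]
Unfold 2 (reflect across h@8): 12 holes -> [(0, 0), (0, 7), (3, 1), (3, 6), (5, 0), (5, 7), (10, 0), (10, 7), (12, 1), (12, 6), (15, 0), (15, 7)]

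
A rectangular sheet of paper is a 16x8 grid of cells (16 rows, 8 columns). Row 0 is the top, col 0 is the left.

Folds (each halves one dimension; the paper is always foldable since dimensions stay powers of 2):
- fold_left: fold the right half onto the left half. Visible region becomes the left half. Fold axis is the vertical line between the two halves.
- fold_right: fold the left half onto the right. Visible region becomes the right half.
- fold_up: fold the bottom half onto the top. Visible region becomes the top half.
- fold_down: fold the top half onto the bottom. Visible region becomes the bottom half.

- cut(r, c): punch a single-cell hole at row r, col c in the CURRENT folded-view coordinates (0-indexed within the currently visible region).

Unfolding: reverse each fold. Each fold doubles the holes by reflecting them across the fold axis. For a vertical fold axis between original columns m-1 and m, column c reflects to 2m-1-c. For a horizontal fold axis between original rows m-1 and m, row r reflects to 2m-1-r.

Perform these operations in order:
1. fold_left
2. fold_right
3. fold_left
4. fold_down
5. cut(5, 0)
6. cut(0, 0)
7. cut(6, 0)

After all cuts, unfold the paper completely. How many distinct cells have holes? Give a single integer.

Op 1 fold_left: fold axis v@4; visible region now rows[0,16) x cols[0,4) = 16x4
Op 2 fold_right: fold axis v@2; visible region now rows[0,16) x cols[2,4) = 16x2
Op 3 fold_left: fold axis v@3; visible region now rows[0,16) x cols[2,3) = 16x1
Op 4 fold_down: fold axis h@8; visible region now rows[8,16) x cols[2,3) = 8x1
Op 5 cut(5, 0): punch at orig (13,2); cuts so far [(13, 2)]; region rows[8,16) x cols[2,3) = 8x1
Op 6 cut(0, 0): punch at orig (8,2); cuts so far [(8, 2), (13, 2)]; region rows[8,16) x cols[2,3) = 8x1
Op 7 cut(6, 0): punch at orig (14,2); cuts so far [(8, 2), (13, 2), (14, 2)]; region rows[8,16) x cols[2,3) = 8x1
Unfold 1 (reflect across h@8): 6 holes -> [(1, 2), (2, 2), (7, 2), (8, 2), (13, 2), (14, 2)]
Unfold 2 (reflect across v@3): 12 holes -> [(1, 2), (1, 3), (2, 2), (2, 3), (7, 2), (7, 3), (8, 2), (8, 3), (13, 2), (13, 3), (14, 2), (14, 3)]
Unfold 3 (reflect across v@2): 24 holes -> [(1, 0), (1, 1), (1, 2), (1, 3), (2, 0), (2, 1), (2, 2), (2, 3), (7, 0), (7, 1), (7, 2), (7, 3), (8, 0), (8, 1), (8, 2), (8, 3), (13, 0), (13, 1), (13, 2), (13, 3), (14, 0), (14, 1), (14, 2), (14, 3)]
Unfold 4 (reflect across v@4): 48 holes -> [(1, 0), (1, 1), (1, 2), (1, 3), (1, 4), (1, 5), (1, 6), (1, 7), (2, 0), (2, 1), (2, 2), (2, 3), (2, 4), (2, 5), (2, 6), (2, 7), (7, 0), (7, 1), (7, 2), (7, 3), (7, 4), (7, 5), (7, 6), (7, 7), (8, 0), (8, 1), (8, 2), (8, 3), (8, 4), (8, 5), (8, 6), (8, 7), (13, 0), (13, 1), (13, 2), (13, 3), (13, 4), (13, 5), (13, 6), (13, 7), (14, 0), (14, 1), (14, 2), (14, 3), (14, 4), (14, 5), (14, 6), (14, 7)]

Answer: 48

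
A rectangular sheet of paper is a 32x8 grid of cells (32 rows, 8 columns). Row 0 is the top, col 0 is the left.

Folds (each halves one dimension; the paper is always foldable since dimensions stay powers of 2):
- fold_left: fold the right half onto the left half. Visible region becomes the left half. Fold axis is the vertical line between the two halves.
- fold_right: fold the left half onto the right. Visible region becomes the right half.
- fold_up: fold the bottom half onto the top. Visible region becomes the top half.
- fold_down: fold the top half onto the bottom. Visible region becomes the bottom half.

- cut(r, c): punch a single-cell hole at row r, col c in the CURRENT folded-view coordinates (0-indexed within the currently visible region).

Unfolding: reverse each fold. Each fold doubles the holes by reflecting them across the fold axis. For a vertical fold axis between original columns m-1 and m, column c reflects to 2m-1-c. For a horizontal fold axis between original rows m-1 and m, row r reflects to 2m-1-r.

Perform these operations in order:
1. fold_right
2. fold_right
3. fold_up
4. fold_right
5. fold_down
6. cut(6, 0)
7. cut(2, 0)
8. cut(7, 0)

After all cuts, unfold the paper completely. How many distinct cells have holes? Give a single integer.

Answer: 96

Derivation:
Op 1 fold_right: fold axis v@4; visible region now rows[0,32) x cols[4,8) = 32x4
Op 2 fold_right: fold axis v@6; visible region now rows[0,32) x cols[6,8) = 32x2
Op 3 fold_up: fold axis h@16; visible region now rows[0,16) x cols[6,8) = 16x2
Op 4 fold_right: fold axis v@7; visible region now rows[0,16) x cols[7,8) = 16x1
Op 5 fold_down: fold axis h@8; visible region now rows[8,16) x cols[7,8) = 8x1
Op 6 cut(6, 0): punch at orig (14,7); cuts so far [(14, 7)]; region rows[8,16) x cols[7,8) = 8x1
Op 7 cut(2, 0): punch at orig (10,7); cuts so far [(10, 7), (14, 7)]; region rows[8,16) x cols[7,8) = 8x1
Op 8 cut(7, 0): punch at orig (15,7); cuts so far [(10, 7), (14, 7), (15, 7)]; region rows[8,16) x cols[7,8) = 8x1
Unfold 1 (reflect across h@8): 6 holes -> [(0, 7), (1, 7), (5, 7), (10, 7), (14, 7), (15, 7)]
Unfold 2 (reflect across v@7): 12 holes -> [(0, 6), (0, 7), (1, 6), (1, 7), (5, 6), (5, 7), (10, 6), (10, 7), (14, 6), (14, 7), (15, 6), (15, 7)]
Unfold 3 (reflect across h@16): 24 holes -> [(0, 6), (0, 7), (1, 6), (1, 7), (5, 6), (5, 7), (10, 6), (10, 7), (14, 6), (14, 7), (15, 6), (15, 7), (16, 6), (16, 7), (17, 6), (17, 7), (21, 6), (21, 7), (26, 6), (26, 7), (30, 6), (30, 7), (31, 6), (31, 7)]
Unfold 4 (reflect across v@6): 48 holes -> [(0, 4), (0, 5), (0, 6), (0, 7), (1, 4), (1, 5), (1, 6), (1, 7), (5, 4), (5, 5), (5, 6), (5, 7), (10, 4), (10, 5), (10, 6), (10, 7), (14, 4), (14, 5), (14, 6), (14, 7), (15, 4), (15, 5), (15, 6), (15, 7), (16, 4), (16, 5), (16, 6), (16, 7), (17, 4), (17, 5), (17, 6), (17, 7), (21, 4), (21, 5), (21, 6), (21, 7), (26, 4), (26, 5), (26, 6), (26, 7), (30, 4), (30, 5), (30, 6), (30, 7), (31, 4), (31, 5), (31, 6), (31, 7)]
Unfold 5 (reflect across v@4): 96 holes -> [(0, 0), (0, 1), (0, 2), (0, 3), (0, 4), (0, 5), (0, 6), (0, 7), (1, 0), (1, 1), (1, 2), (1, 3), (1, 4), (1, 5), (1, 6), (1, 7), (5, 0), (5, 1), (5, 2), (5, 3), (5, 4), (5, 5), (5, 6), (5, 7), (10, 0), (10, 1), (10, 2), (10, 3), (10, 4), (10, 5), (10, 6), (10, 7), (14, 0), (14, 1), (14, 2), (14, 3), (14, 4), (14, 5), (14, 6), (14, 7), (15, 0), (15, 1), (15, 2), (15, 3), (15, 4), (15, 5), (15, 6), (15, 7), (16, 0), (16, 1), (16, 2), (16, 3), (16, 4), (16, 5), (16, 6), (16, 7), (17, 0), (17, 1), (17, 2), (17, 3), (17, 4), (17, 5), (17, 6), (17, 7), (21, 0), (21, 1), (21, 2), (21, 3), (21, 4), (21, 5), (21, 6), (21, 7), (26, 0), (26, 1), (26, 2), (26, 3), (26, 4), (26, 5), (26, 6), (26, 7), (30, 0), (30, 1), (30, 2), (30, 3), (30, 4), (30, 5), (30, 6), (30, 7), (31, 0), (31, 1), (31, 2), (31, 3), (31, 4), (31, 5), (31, 6), (31, 7)]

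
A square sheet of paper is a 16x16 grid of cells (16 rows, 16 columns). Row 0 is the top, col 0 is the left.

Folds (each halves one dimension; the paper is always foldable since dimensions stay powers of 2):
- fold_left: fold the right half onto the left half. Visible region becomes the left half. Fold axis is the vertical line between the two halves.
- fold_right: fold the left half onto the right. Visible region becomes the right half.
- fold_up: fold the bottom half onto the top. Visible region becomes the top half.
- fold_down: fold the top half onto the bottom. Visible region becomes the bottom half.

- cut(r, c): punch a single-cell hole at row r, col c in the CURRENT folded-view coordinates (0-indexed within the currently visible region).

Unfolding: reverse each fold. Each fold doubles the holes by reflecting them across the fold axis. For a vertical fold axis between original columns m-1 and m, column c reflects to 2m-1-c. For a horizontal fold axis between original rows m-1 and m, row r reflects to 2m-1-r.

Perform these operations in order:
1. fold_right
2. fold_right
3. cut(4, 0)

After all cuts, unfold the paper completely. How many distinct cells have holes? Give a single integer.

Answer: 4

Derivation:
Op 1 fold_right: fold axis v@8; visible region now rows[0,16) x cols[8,16) = 16x8
Op 2 fold_right: fold axis v@12; visible region now rows[0,16) x cols[12,16) = 16x4
Op 3 cut(4, 0): punch at orig (4,12); cuts so far [(4, 12)]; region rows[0,16) x cols[12,16) = 16x4
Unfold 1 (reflect across v@12): 2 holes -> [(4, 11), (4, 12)]
Unfold 2 (reflect across v@8): 4 holes -> [(4, 3), (4, 4), (4, 11), (4, 12)]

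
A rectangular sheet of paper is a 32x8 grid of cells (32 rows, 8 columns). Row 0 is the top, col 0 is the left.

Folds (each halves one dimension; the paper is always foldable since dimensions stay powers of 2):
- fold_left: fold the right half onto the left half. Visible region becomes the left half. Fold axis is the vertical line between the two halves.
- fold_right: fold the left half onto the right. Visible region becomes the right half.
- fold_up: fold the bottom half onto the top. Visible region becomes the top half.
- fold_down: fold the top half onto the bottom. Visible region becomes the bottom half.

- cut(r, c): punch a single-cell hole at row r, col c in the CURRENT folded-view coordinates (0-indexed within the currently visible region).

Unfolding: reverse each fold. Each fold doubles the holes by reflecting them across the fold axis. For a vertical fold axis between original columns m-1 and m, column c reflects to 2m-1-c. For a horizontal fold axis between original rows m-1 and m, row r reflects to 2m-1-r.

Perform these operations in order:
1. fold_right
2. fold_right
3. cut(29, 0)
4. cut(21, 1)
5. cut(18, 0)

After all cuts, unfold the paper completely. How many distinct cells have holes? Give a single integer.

Op 1 fold_right: fold axis v@4; visible region now rows[0,32) x cols[4,8) = 32x4
Op 2 fold_right: fold axis v@6; visible region now rows[0,32) x cols[6,8) = 32x2
Op 3 cut(29, 0): punch at orig (29,6); cuts so far [(29, 6)]; region rows[0,32) x cols[6,8) = 32x2
Op 4 cut(21, 1): punch at orig (21,7); cuts so far [(21, 7), (29, 6)]; region rows[0,32) x cols[6,8) = 32x2
Op 5 cut(18, 0): punch at orig (18,6); cuts so far [(18, 6), (21, 7), (29, 6)]; region rows[0,32) x cols[6,8) = 32x2
Unfold 1 (reflect across v@6): 6 holes -> [(18, 5), (18, 6), (21, 4), (21, 7), (29, 5), (29, 6)]
Unfold 2 (reflect across v@4): 12 holes -> [(18, 1), (18, 2), (18, 5), (18, 6), (21, 0), (21, 3), (21, 4), (21, 7), (29, 1), (29, 2), (29, 5), (29, 6)]

Answer: 12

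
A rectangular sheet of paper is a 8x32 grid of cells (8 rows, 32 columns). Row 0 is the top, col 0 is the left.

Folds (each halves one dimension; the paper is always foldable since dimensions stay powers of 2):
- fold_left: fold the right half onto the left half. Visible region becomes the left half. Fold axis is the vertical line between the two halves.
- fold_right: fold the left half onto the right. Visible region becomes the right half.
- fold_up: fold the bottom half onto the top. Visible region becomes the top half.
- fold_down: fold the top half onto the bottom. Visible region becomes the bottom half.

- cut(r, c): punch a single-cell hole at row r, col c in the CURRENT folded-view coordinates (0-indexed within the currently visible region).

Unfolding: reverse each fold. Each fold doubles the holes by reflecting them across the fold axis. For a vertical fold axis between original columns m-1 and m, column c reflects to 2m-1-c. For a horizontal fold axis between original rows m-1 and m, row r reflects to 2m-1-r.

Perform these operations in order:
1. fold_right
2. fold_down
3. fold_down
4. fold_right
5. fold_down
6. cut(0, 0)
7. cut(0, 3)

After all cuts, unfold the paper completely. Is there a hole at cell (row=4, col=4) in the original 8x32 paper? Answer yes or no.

Op 1 fold_right: fold axis v@16; visible region now rows[0,8) x cols[16,32) = 8x16
Op 2 fold_down: fold axis h@4; visible region now rows[4,8) x cols[16,32) = 4x16
Op 3 fold_down: fold axis h@6; visible region now rows[6,8) x cols[16,32) = 2x16
Op 4 fold_right: fold axis v@24; visible region now rows[6,8) x cols[24,32) = 2x8
Op 5 fold_down: fold axis h@7; visible region now rows[7,8) x cols[24,32) = 1x8
Op 6 cut(0, 0): punch at orig (7,24); cuts so far [(7, 24)]; region rows[7,8) x cols[24,32) = 1x8
Op 7 cut(0, 3): punch at orig (7,27); cuts so far [(7, 24), (7, 27)]; region rows[7,8) x cols[24,32) = 1x8
Unfold 1 (reflect across h@7): 4 holes -> [(6, 24), (6, 27), (7, 24), (7, 27)]
Unfold 2 (reflect across v@24): 8 holes -> [(6, 20), (6, 23), (6, 24), (6, 27), (7, 20), (7, 23), (7, 24), (7, 27)]
Unfold 3 (reflect across h@6): 16 holes -> [(4, 20), (4, 23), (4, 24), (4, 27), (5, 20), (5, 23), (5, 24), (5, 27), (6, 20), (6, 23), (6, 24), (6, 27), (7, 20), (7, 23), (7, 24), (7, 27)]
Unfold 4 (reflect across h@4): 32 holes -> [(0, 20), (0, 23), (0, 24), (0, 27), (1, 20), (1, 23), (1, 24), (1, 27), (2, 20), (2, 23), (2, 24), (2, 27), (3, 20), (3, 23), (3, 24), (3, 27), (4, 20), (4, 23), (4, 24), (4, 27), (5, 20), (5, 23), (5, 24), (5, 27), (6, 20), (6, 23), (6, 24), (6, 27), (7, 20), (7, 23), (7, 24), (7, 27)]
Unfold 5 (reflect across v@16): 64 holes -> [(0, 4), (0, 7), (0, 8), (0, 11), (0, 20), (0, 23), (0, 24), (0, 27), (1, 4), (1, 7), (1, 8), (1, 11), (1, 20), (1, 23), (1, 24), (1, 27), (2, 4), (2, 7), (2, 8), (2, 11), (2, 20), (2, 23), (2, 24), (2, 27), (3, 4), (3, 7), (3, 8), (3, 11), (3, 20), (3, 23), (3, 24), (3, 27), (4, 4), (4, 7), (4, 8), (4, 11), (4, 20), (4, 23), (4, 24), (4, 27), (5, 4), (5, 7), (5, 8), (5, 11), (5, 20), (5, 23), (5, 24), (5, 27), (6, 4), (6, 7), (6, 8), (6, 11), (6, 20), (6, 23), (6, 24), (6, 27), (7, 4), (7, 7), (7, 8), (7, 11), (7, 20), (7, 23), (7, 24), (7, 27)]
Holes: [(0, 4), (0, 7), (0, 8), (0, 11), (0, 20), (0, 23), (0, 24), (0, 27), (1, 4), (1, 7), (1, 8), (1, 11), (1, 20), (1, 23), (1, 24), (1, 27), (2, 4), (2, 7), (2, 8), (2, 11), (2, 20), (2, 23), (2, 24), (2, 27), (3, 4), (3, 7), (3, 8), (3, 11), (3, 20), (3, 23), (3, 24), (3, 27), (4, 4), (4, 7), (4, 8), (4, 11), (4, 20), (4, 23), (4, 24), (4, 27), (5, 4), (5, 7), (5, 8), (5, 11), (5, 20), (5, 23), (5, 24), (5, 27), (6, 4), (6, 7), (6, 8), (6, 11), (6, 20), (6, 23), (6, 24), (6, 27), (7, 4), (7, 7), (7, 8), (7, 11), (7, 20), (7, 23), (7, 24), (7, 27)]

Answer: yes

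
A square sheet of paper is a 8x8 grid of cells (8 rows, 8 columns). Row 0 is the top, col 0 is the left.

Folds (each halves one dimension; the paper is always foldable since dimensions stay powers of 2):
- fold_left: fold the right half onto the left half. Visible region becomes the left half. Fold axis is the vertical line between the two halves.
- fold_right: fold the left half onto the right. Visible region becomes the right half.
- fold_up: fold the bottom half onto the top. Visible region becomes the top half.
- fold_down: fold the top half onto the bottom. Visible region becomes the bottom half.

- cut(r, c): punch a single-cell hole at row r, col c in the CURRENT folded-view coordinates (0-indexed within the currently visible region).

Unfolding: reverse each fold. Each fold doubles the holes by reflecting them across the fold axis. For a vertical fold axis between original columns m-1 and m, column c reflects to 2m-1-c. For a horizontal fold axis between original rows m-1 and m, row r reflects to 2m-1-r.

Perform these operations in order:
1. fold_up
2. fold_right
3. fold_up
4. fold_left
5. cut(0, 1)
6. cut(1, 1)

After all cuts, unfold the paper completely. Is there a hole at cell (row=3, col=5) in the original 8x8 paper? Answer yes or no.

Answer: yes

Derivation:
Op 1 fold_up: fold axis h@4; visible region now rows[0,4) x cols[0,8) = 4x8
Op 2 fold_right: fold axis v@4; visible region now rows[0,4) x cols[4,8) = 4x4
Op 3 fold_up: fold axis h@2; visible region now rows[0,2) x cols[4,8) = 2x4
Op 4 fold_left: fold axis v@6; visible region now rows[0,2) x cols[4,6) = 2x2
Op 5 cut(0, 1): punch at orig (0,5); cuts so far [(0, 5)]; region rows[0,2) x cols[4,6) = 2x2
Op 6 cut(1, 1): punch at orig (1,5); cuts so far [(0, 5), (1, 5)]; region rows[0,2) x cols[4,6) = 2x2
Unfold 1 (reflect across v@6): 4 holes -> [(0, 5), (0, 6), (1, 5), (1, 6)]
Unfold 2 (reflect across h@2): 8 holes -> [(0, 5), (0, 6), (1, 5), (1, 6), (2, 5), (2, 6), (3, 5), (3, 6)]
Unfold 3 (reflect across v@4): 16 holes -> [(0, 1), (0, 2), (0, 5), (0, 6), (1, 1), (1, 2), (1, 5), (1, 6), (2, 1), (2, 2), (2, 5), (2, 6), (3, 1), (3, 2), (3, 5), (3, 6)]
Unfold 4 (reflect across h@4): 32 holes -> [(0, 1), (0, 2), (0, 5), (0, 6), (1, 1), (1, 2), (1, 5), (1, 6), (2, 1), (2, 2), (2, 5), (2, 6), (3, 1), (3, 2), (3, 5), (3, 6), (4, 1), (4, 2), (4, 5), (4, 6), (5, 1), (5, 2), (5, 5), (5, 6), (6, 1), (6, 2), (6, 5), (6, 6), (7, 1), (7, 2), (7, 5), (7, 6)]
Holes: [(0, 1), (0, 2), (0, 5), (0, 6), (1, 1), (1, 2), (1, 5), (1, 6), (2, 1), (2, 2), (2, 5), (2, 6), (3, 1), (3, 2), (3, 5), (3, 6), (4, 1), (4, 2), (4, 5), (4, 6), (5, 1), (5, 2), (5, 5), (5, 6), (6, 1), (6, 2), (6, 5), (6, 6), (7, 1), (7, 2), (7, 5), (7, 6)]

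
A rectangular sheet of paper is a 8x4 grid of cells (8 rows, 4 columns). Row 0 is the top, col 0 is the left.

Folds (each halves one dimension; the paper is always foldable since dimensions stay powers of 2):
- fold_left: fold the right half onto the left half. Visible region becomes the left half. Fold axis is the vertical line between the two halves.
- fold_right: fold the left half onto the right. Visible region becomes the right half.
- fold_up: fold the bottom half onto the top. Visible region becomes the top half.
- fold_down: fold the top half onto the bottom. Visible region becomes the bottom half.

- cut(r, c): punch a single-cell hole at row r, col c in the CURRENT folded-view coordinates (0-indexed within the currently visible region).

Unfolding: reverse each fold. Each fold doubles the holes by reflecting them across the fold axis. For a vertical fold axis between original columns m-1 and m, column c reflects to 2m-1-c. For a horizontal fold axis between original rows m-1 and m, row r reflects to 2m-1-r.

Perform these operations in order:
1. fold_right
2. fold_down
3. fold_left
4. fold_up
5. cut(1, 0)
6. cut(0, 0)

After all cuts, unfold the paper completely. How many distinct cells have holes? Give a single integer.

Answer: 32

Derivation:
Op 1 fold_right: fold axis v@2; visible region now rows[0,8) x cols[2,4) = 8x2
Op 2 fold_down: fold axis h@4; visible region now rows[4,8) x cols[2,4) = 4x2
Op 3 fold_left: fold axis v@3; visible region now rows[4,8) x cols[2,3) = 4x1
Op 4 fold_up: fold axis h@6; visible region now rows[4,6) x cols[2,3) = 2x1
Op 5 cut(1, 0): punch at orig (5,2); cuts so far [(5, 2)]; region rows[4,6) x cols[2,3) = 2x1
Op 6 cut(0, 0): punch at orig (4,2); cuts so far [(4, 2), (5, 2)]; region rows[4,6) x cols[2,3) = 2x1
Unfold 1 (reflect across h@6): 4 holes -> [(4, 2), (5, 2), (6, 2), (7, 2)]
Unfold 2 (reflect across v@3): 8 holes -> [(4, 2), (4, 3), (5, 2), (5, 3), (6, 2), (6, 3), (7, 2), (7, 3)]
Unfold 3 (reflect across h@4): 16 holes -> [(0, 2), (0, 3), (1, 2), (1, 3), (2, 2), (2, 3), (3, 2), (3, 3), (4, 2), (4, 3), (5, 2), (5, 3), (6, 2), (6, 3), (7, 2), (7, 3)]
Unfold 4 (reflect across v@2): 32 holes -> [(0, 0), (0, 1), (0, 2), (0, 3), (1, 0), (1, 1), (1, 2), (1, 3), (2, 0), (2, 1), (2, 2), (2, 3), (3, 0), (3, 1), (3, 2), (3, 3), (4, 0), (4, 1), (4, 2), (4, 3), (5, 0), (5, 1), (5, 2), (5, 3), (6, 0), (6, 1), (6, 2), (6, 3), (7, 0), (7, 1), (7, 2), (7, 3)]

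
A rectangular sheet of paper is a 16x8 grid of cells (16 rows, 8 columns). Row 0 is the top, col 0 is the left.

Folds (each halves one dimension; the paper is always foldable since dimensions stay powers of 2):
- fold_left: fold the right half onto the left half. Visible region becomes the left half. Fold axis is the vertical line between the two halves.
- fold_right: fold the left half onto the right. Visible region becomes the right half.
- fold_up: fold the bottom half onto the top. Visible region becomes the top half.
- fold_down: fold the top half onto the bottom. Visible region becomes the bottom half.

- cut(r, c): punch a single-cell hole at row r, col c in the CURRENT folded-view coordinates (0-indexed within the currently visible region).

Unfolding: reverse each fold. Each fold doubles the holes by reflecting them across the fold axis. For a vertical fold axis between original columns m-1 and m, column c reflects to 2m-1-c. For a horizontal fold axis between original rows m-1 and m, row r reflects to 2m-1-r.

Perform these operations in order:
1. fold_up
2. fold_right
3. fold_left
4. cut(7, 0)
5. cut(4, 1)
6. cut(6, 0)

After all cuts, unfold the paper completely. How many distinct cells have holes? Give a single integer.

Answer: 24

Derivation:
Op 1 fold_up: fold axis h@8; visible region now rows[0,8) x cols[0,8) = 8x8
Op 2 fold_right: fold axis v@4; visible region now rows[0,8) x cols[4,8) = 8x4
Op 3 fold_left: fold axis v@6; visible region now rows[0,8) x cols[4,6) = 8x2
Op 4 cut(7, 0): punch at orig (7,4); cuts so far [(7, 4)]; region rows[0,8) x cols[4,6) = 8x2
Op 5 cut(4, 1): punch at orig (4,5); cuts so far [(4, 5), (7, 4)]; region rows[0,8) x cols[4,6) = 8x2
Op 6 cut(6, 0): punch at orig (6,4); cuts so far [(4, 5), (6, 4), (7, 4)]; region rows[0,8) x cols[4,6) = 8x2
Unfold 1 (reflect across v@6): 6 holes -> [(4, 5), (4, 6), (6, 4), (6, 7), (7, 4), (7, 7)]
Unfold 2 (reflect across v@4): 12 holes -> [(4, 1), (4, 2), (4, 5), (4, 6), (6, 0), (6, 3), (6, 4), (6, 7), (7, 0), (7, 3), (7, 4), (7, 7)]
Unfold 3 (reflect across h@8): 24 holes -> [(4, 1), (4, 2), (4, 5), (4, 6), (6, 0), (6, 3), (6, 4), (6, 7), (7, 0), (7, 3), (7, 4), (7, 7), (8, 0), (8, 3), (8, 4), (8, 7), (9, 0), (9, 3), (9, 4), (9, 7), (11, 1), (11, 2), (11, 5), (11, 6)]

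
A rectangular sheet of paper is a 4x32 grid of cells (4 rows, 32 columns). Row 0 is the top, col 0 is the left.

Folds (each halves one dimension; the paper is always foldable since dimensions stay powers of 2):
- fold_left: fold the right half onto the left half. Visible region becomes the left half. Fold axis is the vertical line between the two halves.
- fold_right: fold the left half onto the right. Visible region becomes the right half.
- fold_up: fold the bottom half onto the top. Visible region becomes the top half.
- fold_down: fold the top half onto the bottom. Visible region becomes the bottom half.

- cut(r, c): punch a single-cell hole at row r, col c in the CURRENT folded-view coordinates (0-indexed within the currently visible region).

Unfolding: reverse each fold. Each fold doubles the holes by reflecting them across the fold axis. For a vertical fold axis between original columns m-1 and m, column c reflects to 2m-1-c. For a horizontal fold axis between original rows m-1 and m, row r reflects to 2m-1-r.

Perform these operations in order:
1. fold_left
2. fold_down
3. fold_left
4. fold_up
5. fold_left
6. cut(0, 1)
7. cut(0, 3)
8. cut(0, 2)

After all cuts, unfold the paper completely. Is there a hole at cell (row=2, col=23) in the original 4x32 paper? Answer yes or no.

Op 1 fold_left: fold axis v@16; visible region now rows[0,4) x cols[0,16) = 4x16
Op 2 fold_down: fold axis h@2; visible region now rows[2,4) x cols[0,16) = 2x16
Op 3 fold_left: fold axis v@8; visible region now rows[2,4) x cols[0,8) = 2x8
Op 4 fold_up: fold axis h@3; visible region now rows[2,3) x cols[0,8) = 1x8
Op 5 fold_left: fold axis v@4; visible region now rows[2,3) x cols[0,4) = 1x4
Op 6 cut(0, 1): punch at orig (2,1); cuts so far [(2, 1)]; region rows[2,3) x cols[0,4) = 1x4
Op 7 cut(0, 3): punch at orig (2,3); cuts so far [(2, 1), (2, 3)]; region rows[2,3) x cols[0,4) = 1x4
Op 8 cut(0, 2): punch at orig (2,2); cuts so far [(2, 1), (2, 2), (2, 3)]; region rows[2,3) x cols[0,4) = 1x4
Unfold 1 (reflect across v@4): 6 holes -> [(2, 1), (2, 2), (2, 3), (2, 4), (2, 5), (2, 6)]
Unfold 2 (reflect across h@3): 12 holes -> [(2, 1), (2, 2), (2, 3), (2, 4), (2, 5), (2, 6), (3, 1), (3, 2), (3, 3), (3, 4), (3, 5), (3, 6)]
Unfold 3 (reflect across v@8): 24 holes -> [(2, 1), (2, 2), (2, 3), (2, 4), (2, 5), (2, 6), (2, 9), (2, 10), (2, 11), (2, 12), (2, 13), (2, 14), (3, 1), (3, 2), (3, 3), (3, 4), (3, 5), (3, 6), (3, 9), (3, 10), (3, 11), (3, 12), (3, 13), (3, 14)]
Unfold 4 (reflect across h@2): 48 holes -> [(0, 1), (0, 2), (0, 3), (0, 4), (0, 5), (0, 6), (0, 9), (0, 10), (0, 11), (0, 12), (0, 13), (0, 14), (1, 1), (1, 2), (1, 3), (1, 4), (1, 5), (1, 6), (1, 9), (1, 10), (1, 11), (1, 12), (1, 13), (1, 14), (2, 1), (2, 2), (2, 3), (2, 4), (2, 5), (2, 6), (2, 9), (2, 10), (2, 11), (2, 12), (2, 13), (2, 14), (3, 1), (3, 2), (3, 3), (3, 4), (3, 5), (3, 6), (3, 9), (3, 10), (3, 11), (3, 12), (3, 13), (3, 14)]
Unfold 5 (reflect across v@16): 96 holes -> [(0, 1), (0, 2), (0, 3), (0, 4), (0, 5), (0, 6), (0, 9), (0, 10), (0, 11), (0, 12), (0, 13), (0, 14), (0, 17), (0, 18), (0, 19), (0, 20), (0, 21), (0, 22), (0, 25), (0, 26), (0, 27), (0, 28), (0, 29), (0, 30), (1, 1), (1, 2), (1, 3), (1, 4), (1, 5), (1, 6), (1, 9), (1, 10), (1, 11), (1, 12), (1, 13), (1, 14), (1, 17), (1, 18), (1, 19), (1, 20), (1, 21), (1, 22), (1, 25), (1, 26), (1, 27), (1, 28), (1, 29), (1, 30), (2, 1), (2, 2), (2, 3), (2, 4), (2, 5), (2, 6), (2, 9), (2, 10), (2, 11), (2, 12), (2, 13), (2, 14), (2, 17), (2, 18), (2, 19), (2, 20), (2, 21), (2, 22), (2, 25), (2, 26), (2, 27), (2, 28), (2, 29), (2, 30), (3, 1), (3, 2), (3, 3), (3, 4), (3, 5), (3, 6), (3, 9), (3, 10), (3, 11), (3, 12), (3, 13), (3, 14), (3, 17), (3, 18), (3, 19), (3, 20), (3, 21), (3, 22), (3, 25), (3, 26), (3, 27), (3, 28), (3, 29), (3, 30)]
Holes: [(0, 1), (0, 2), (0, 3), (0, 4), (0, 5), (0, 6), (0, 9), (0, 10), (0, 11), (0, 12), (0, 13), (0, 14), (0, 17), (0, 18), (0, 19), (0, 20), (0, 21), (0, 22), (0, 25), (0, 26), (0, 27), (0, 28), (0, 29), (0, 30), (1, 1), (1, 2), (1, 3), (1, 4), (1, 5), (1, 6), (1, 9), (1, 10), (1, 11), (1, 12), (1, 13), (1, 14), (1, 17), (1, 18), (1, 19), (1, 20), (1, 21), (1, 22), (1, 25), (1, 26), (1, 27), (1, 28), (1, 29), (1, 30), (2, 1), (2, 2), (2, 3), (2, 4), (2, 5), (2, 6), (2, 9), (2, 10), (2, 11), (2, 12), (2, 13), (2, 14), (2, 17), (2, 18), (2, 19), (2, 20), (2, 21), (2, 22), (2, 25), (2, 26), (2, 27), (2, 28), (2, 29), (2, 30), (3, 1), (3, 2), (3, 3), (3, 4), (3, 5), (3, 6), (3, 9), (3, 10), (3, 11), (3, 12), (3, 13), (3, 14), (3, 17), (3, 18), (3, 19), (3, 20), (3, 21), (3, 22), (3, 25), (3, 26), (3, 27), (3, 28), (3, 29), (3, 30)]

Answer: no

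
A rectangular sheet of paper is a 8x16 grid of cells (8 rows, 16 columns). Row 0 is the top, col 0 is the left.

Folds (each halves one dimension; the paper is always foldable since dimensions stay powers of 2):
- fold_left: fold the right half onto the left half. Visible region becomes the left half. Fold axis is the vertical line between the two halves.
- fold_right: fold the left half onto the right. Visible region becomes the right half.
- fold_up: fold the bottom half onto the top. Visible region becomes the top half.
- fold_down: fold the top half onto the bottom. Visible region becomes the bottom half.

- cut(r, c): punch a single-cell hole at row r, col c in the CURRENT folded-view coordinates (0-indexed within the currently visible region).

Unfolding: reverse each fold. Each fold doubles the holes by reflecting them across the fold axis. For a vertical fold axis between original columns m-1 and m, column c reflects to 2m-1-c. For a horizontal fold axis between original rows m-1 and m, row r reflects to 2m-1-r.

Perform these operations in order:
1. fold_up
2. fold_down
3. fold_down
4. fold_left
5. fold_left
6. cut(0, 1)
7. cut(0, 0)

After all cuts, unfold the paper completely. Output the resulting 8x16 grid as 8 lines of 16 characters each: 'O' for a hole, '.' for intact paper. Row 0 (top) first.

Op 1 fold_up: fold axis h@4; visible region now rows[0,4) x cols[0,16) = 4x16
Op 2 fold_down: fold axis h@2; visible region now rows[2,4) x cols[0,16) = 2x16
Op 3 fold_down: fold axis h@3; visible region now rows[3,4) x cols[0,16) = 1x16
Op 4 fold_left: fold axis v@8; visible region now rows[3,4) x cols[0,8) = 1x8
Op 5 fold_left: fold axis v@4; visible region now rows[3,4) x cols[0,4) = 1x4
Op 6 cut(0, 1): punch at orig (3,1); cuts so far [(3, 1)]; region rows[3,4) x cols[0,4) = 1x4
Op 7 cut(0, 0): punch at orig (3,0); cuts so far [(3, 0), (3, 1)]; region rows[3,4) x cols[0,4) = 1x4
Unfold 1 (reflect across v@4): 4 holes -> [(3, 0), (3, 1), (3, 6), (3, 7)]
Unfold 2 (reflect across v@8): 8 holes -> [(3, 0), (3, 1), (3, 6), (3, 7), (3, 8), (3, 9), (3, 14), (3, 15)]
Unfold 3 (reflect across h@3): 16 holes -> [(2, 0), (2, 1), (2, 6), (2, 7), (2, 8), (2, 9), (2, 14), (2, 15), (3, 0), (3, 1), (3, 6), (3, 7), (3, 8), (3, 9), (3, 14), (3, 15)]
Unfold 4 (reflect across h@2): 32 holes -> [(0, 0), (0, 1), (0, 6), (0, 7), (0, 8), (0, 9), (0, 14), (0, 15), (1, 0), (1, 1), (1, 6), (1, 7), (1, 8), (1, 9), (1, 14), (1, 15), (2, 0), (2, 1), (2, 6), (2, 7), (2, 8), (2, 9), (2, 14), (2, 15), (3, 0), (3, 1), (3, 6), (3, 7), (3, 8), (3, 9), (3, 14), (3, 15)]
Unfold 5 (reflect across h@4): 64 holes -> [(0, 0), (0, 1), (0, 6), (0, 7), (0, 8), (0, 9), (0, 14), (0, 15), (1, 0), (1, 1), (1, 6), (1, 7), (1, 8), (1, 9), (1, 14), (1, 15), (2, 0), (2, 1), (2, 6), (2, 7), (2, 8), (2, 9), (2, 14), (2, 15), (3, 0), (3, 1), (3, 6), (3, 7), (3, 8), (3, 9), (3, 14), (3, 15), (4, 0), (4, 1), (4, 6), (4, 7), (4, 8), (4, 9), (4, 14), (4, 15), (5, 0), (5, 1), (5, 6), (5, 7), (5, 8), (5, 9), (5, 14), (5, 15), (6, 0), (6, 1), (6, 6), (6, 7), (6, 8), (6, 9), (6, 14), (6, 15), (7, 0), (7, 1), (7, 6), (7, 7), (7, 8), (7, 9), (7, 14), (7, 15)]

Answer: OO....OOOO....OO
OO....OOOO....OO
OO....OOOO....OO
OO....OOOO....OO
OO....OOOO....OO
OO....OOOO....OO
OO....OOOO....OO
OO....OOOO....OO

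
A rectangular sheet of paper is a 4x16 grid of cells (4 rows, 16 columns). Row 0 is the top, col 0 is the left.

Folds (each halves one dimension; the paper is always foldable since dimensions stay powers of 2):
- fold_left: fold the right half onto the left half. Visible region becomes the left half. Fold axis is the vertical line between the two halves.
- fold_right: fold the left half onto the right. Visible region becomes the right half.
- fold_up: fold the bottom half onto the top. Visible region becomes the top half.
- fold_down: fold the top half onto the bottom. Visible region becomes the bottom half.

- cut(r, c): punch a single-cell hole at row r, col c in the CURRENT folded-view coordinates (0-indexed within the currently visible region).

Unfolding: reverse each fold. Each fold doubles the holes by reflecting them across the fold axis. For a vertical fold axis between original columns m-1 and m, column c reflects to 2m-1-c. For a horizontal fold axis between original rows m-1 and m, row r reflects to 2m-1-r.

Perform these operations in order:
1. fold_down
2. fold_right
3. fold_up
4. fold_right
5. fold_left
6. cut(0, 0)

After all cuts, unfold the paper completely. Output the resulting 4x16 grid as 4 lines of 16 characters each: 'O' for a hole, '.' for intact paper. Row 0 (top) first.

Op 1 fold_down: fold axis h@2; visible region now rows[2,4) x cols[0,16) = 2x16
Op 2 fold_right: fold axis v@8; visible region now rows[2,4) x cols[8,16) = 2x8
Op 3 fold_up: fold axis h@3; visible region now rows[2,3) x cols[8,16) = 1x8
Op 4 fold_right: fold axis v@12; visible region now rows[2,3) x cols[12,16) = 1x4
Op 5 fold_left: fold axis v@14; visible region now rows[2,3) x cols[12,14) = 1x2
Op 6 cut(0, 0): punch at orig (2,12); cuts so far [(2, 12)]; region rows[2,3) x cols[12,14) = 1x2
Unfold 1 (reflect across v@14): 2 holes -> [(2, 12), (2, 15)]
Unfold 2 (reflect across v@12): 4 holes -> [(2, 8), (2, 11), (2, 12), (2, 15)]
Unfold 3 (reflect across h@3): 8 holes -> [(2, 8), (2, 11), (2, 12), (2, 15), (3, 8), (3, 11), (3, 12), (3, 15)]
Unfold 4 (reflect across v@8): 16 holes -> [(2, 0), (2, 3), (2, 4), (2, 7), (2, 8), (2, 11), (2, 12), (2, 15), (3, 0), (3, 3), (3, 4), (3, 7), (3, 8), (3, 11), (3, 12), (3, 15)]
Unfold 5 (reflect across h@2): 32 holes -> [(0, 0), (0, 3), (0, 4), (0, 7), (0, 8), (0, 11), (0, 12), (0, 15), (1, 0), (1, 3), (1, 4), (1, 7), (1, 8), (1, 11), (1, 12), (1, 15), (2, 0), (2, 3), (2, 4), (2, 7), (2, 8), (2, 11), (2, 12), (2, 15), (3, 0), (3, 3), (3, 4), (3, 7), (3, 8), (3, 11), (3, 12), (3, 15)]

Answer: O..OO..OO..OO..O
O..OO..OO..OO..O
O..OO..OO..OO..O
O..OO..OO..OO..O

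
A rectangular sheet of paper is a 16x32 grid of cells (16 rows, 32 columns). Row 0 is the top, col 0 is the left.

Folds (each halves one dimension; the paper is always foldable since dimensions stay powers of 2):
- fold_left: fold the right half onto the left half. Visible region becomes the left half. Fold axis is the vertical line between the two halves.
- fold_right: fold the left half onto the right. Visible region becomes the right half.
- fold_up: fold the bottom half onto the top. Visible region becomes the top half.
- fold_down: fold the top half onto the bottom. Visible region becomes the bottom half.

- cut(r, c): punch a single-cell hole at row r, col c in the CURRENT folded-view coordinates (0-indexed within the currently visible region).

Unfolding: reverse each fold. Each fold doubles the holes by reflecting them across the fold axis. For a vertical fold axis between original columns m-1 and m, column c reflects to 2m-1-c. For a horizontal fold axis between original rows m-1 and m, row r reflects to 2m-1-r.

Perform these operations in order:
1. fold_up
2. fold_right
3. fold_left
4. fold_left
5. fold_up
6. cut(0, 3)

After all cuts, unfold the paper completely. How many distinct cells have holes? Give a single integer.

Answer: 32

Derivation:
Op 1 fold_up: fold axis h@8; visible region now rows[0,8) x cols[0,32) = 8x32
Op 2 fold_right: fold axis v@16; visible region now rows[0,8) x cols[16,32) = 8x16
Op 3 fold_left: fold axis v@24; visible region now rows[0,8) x cols[16,24) = 8x8
Op 4 fold_left: fold axis v@20; visible region now rows[0,8) x cols[16,20) = 8x4
Op 5 fold_up: fold axis h@4; visible region now rows[0,4) x cols[16,20) = 4x4
Op 6 cut(0, 3): punch at orig (0,19); cuts so far [(0, 19)]; region rows[0,4) x cols[16,20) = 4x4
Unfold 1 (reflect across h@4): 2 holes -> [(0, 19), (7, 19)]
Unfold 2 (reflect across v@20): 4 holes -> [(0, 19), (0, 20), (7, 19), (7, 20)]
Unfold 3 (reflect across v@24): 8 holes -> [(0, 19), (0, 20), (0, 27), (0, 28), (7, 19), (7, 20), (7, 27), (7, 28)]
Unfold 4 (reflect across v@16): 16 holes -> [(0, 3), (0, 4), (0, 11), (0, 12), (0, 19), (0, 20), (0, 27), (0, 28), (7, 3), (7, 4), (7, 11), (7, 12), (7, 19), (7, 20), (7, 27), (7, 28)]
Unfold 5 (reflect across h@8): 32 holes -> [(0, 3), (0, 4), (0, 11), (0, 12), (0, 19), (0, 20), (0, 27), (0, 28), (7, 3), (7, 4), (7, 11), (7, 12), (7, 19), (7, 20), (7, 27), (7, 28), (8, 3), (8, 4), (8, 11), (8, 12), (8, 19), (8, 20), (8, 27), (8, 28), (15, 3), (15, 4), (15, 11), (15, 12), (15, 19), (15, 20), (15, 27), (15, 28)]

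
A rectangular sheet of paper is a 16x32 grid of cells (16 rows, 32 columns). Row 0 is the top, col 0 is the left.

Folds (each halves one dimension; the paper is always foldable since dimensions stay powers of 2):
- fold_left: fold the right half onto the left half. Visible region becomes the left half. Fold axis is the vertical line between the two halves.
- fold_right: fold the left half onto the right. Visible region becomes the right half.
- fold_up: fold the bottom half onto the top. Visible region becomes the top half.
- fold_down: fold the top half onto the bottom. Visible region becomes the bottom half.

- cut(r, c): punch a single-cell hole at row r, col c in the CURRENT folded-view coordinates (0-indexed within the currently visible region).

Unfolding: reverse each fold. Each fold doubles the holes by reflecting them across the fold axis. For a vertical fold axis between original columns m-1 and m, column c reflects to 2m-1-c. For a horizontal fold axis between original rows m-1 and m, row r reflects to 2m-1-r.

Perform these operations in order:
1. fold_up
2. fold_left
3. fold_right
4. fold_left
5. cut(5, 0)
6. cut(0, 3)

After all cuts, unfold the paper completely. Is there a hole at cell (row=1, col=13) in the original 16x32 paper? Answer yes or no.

Op 1 fold_up: fold axis h@8; visible region now rows[0,8) x cols[0,32) = 8x32
Op 2 fold_left: fold axis v@16; visible region now rows[0,8) x cols[0,16) = 8x16
Op 3 fold_right: fold axis v@8; visible region now rows[0,8) x cols[8,16) = 8x8
Op 4 fold_left: fold axis v@12; visible region now rows[0,8) x cols[8,12) = 8x4
Op 5 cut(5, 0): punch at orig (5,8); cuts so far [(5, 8)]; region rows[0,8) x cols[8,12) = 8x4
Op 6 cut(0, 3): punch at orig (0,11); cuts so far [(0, 11), (5, 8)]; region rows[0,8) x cols[8,12) = 8x4
Unfold 1 (reflect across v@12): 4 holes -> [(0, 11), (0, 12), (5, 8), (5, 15)]
Unfold 2 (reflect across v@8): 8 holes -> [(0, 3), (0, 4), (0, 11), (0, 12), (5, 0), (5, 7), (5, 8), (5, 15)]
Unfold 3 (reflect across v@16): 16 holes -> [(0, 3), (0, 4), (0, 11), (0, 12), (0, 19), (0, 20), (0, 27), (0, 28), (5, 0), (5, 7), (5, 8), (5, 15), (5, 16), (5, 23), (5, 24), (5, 31)]
Unfold 4 (reflect across h@8): 32 holes -> [(0, 3), (0, 4), (0, 11), (0, 12), (0, 19), (0, 20), (0, 27), (0, 28), (5, 0), (5, 7), (5, 8), (5, 15), (5, 16), (5, 23), (5, 24), (5, 31), (10, 0), (10, 7), (10, 8), (10, 15), (10, 16), (10, 23), (10, 24), (10, 31), (15, 3), (15, 4), (15, 11), (15, 12), (15, 19), (15, 20), (15, 27), (15, 28)]
Holes: [(0, 3), (0, 4), (0, 11), (0, 12), (0, 19), (0, 20), (0, 27), (0, 28), (5, 0), (5, 7), (5, 8), (5, 15), (5, 16), (5, 23), (5, 24), (5, 31), (10, 0), (10, 7), (10, 8), (10, 15), (10, 16), (10, 23), (10, 24), (10, 31), (15, 3), (15, 4), (15, 11), (15, 12), (15, 19), (15, 20), (15, 27), (15, 28)]

Answer: no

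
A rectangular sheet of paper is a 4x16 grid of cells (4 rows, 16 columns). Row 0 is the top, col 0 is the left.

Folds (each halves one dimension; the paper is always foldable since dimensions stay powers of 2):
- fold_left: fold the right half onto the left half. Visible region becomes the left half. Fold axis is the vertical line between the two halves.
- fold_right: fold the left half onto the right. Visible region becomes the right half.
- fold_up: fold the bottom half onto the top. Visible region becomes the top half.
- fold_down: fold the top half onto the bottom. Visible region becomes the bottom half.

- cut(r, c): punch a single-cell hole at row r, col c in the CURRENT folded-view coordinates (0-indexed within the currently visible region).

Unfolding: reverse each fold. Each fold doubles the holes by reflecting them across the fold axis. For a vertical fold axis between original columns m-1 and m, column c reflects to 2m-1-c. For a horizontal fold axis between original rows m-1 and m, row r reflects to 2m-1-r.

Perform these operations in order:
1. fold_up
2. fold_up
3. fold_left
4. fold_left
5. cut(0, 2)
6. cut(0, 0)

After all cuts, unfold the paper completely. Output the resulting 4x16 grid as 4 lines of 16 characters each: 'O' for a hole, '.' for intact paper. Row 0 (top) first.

Op 1 fold_up: fold axis h@2; visible region now rows[0,2) x cols[0,16) = 2x16
Op 2 fold_up: fold axis h@1; visible region now rows[0,1) x cols[0,16) = 1x16
Op 3 fold_left: fold axis v@8; visible region now rows[0,1) x cols[0,8) = 1x8
Op 4 fold_left: fold axis v@4; visible region now rows[0,1) x cols[0,4) = 1x4
Op 5 cut(0, 2): punch at orig (0,2); cuts so far [(0, 2)]; region rows[0,1) x cols[0,4) = 1x4
Op 6 cut(0, 0): punch at orig (0,0); cuts so far [(0, 0), (0, 2)]; region rows[0,1) x cols[0,4) = 1x4
Unfold 1 (reflect across v@4): 4 holes -> [(0, 0), (0, 2), (0, 5), (0, 7)]
Unfold 2 (reflect across v@8): 8 holes -> [(0, 0), (0, 2), (0, 5), (0, 7), (0, 8), (0, 10), (0, 13), (0, 15)]
Unfold 3 (reflect across h@1): 16 holes -> [(0, 0), (0, 2), (0, 5), (0, 7), (0, 8), (0, 10), (0, 13), (0, 15), (1, 0), (1, 2), (1, 5), (1, 7), (1, 8), (1, 10), (1, 13), (1, 15)]
Unfold 4 (reflect across h@2): 32 holes -> [(0, 0), (0, 2), (0, 5), (0, 7), (0, 8), (0, 10), (0, 13), (0, 15), (1, 0), (1, 2), (1, 5), (1, 7), (1, 8), (1, 10), (1, 13), (1, 15), (2, 0), (2, 2), (2, 5), (2, 7), (2, 8), (2, 10), (2, 13), (2, 15), (3, 0), (3, 2), (3, 5), (3, 7), (3, 8), (3, 10), (3, 13), (3, 15)]

Answer: O.O..O.OO.O..O.O
O.O..O.OO.O..O.O
O.O..O.OO.O..O.O
O.O..O.OO.O..O.O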